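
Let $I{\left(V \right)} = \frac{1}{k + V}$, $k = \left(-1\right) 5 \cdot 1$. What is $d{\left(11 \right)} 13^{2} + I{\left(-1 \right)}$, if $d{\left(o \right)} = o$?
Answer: $\frac{11153}{6} \approx 1858.8$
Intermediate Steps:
$k = -5$ ($k = \left(-5\right) 1 = -5$)
$I{\left(V \right)} = \frac{1}{-5 + V}$
$d{\left(11 \right)} 13^{2} + I{\left(-1 \right)} = 11 \cdot 13^{2} + \frac{1}{-5 - 1} = 11 \cdot 169 + \frac{1}{-6} = 1859 - \frac{1}{6} = \frac{11153}{6}$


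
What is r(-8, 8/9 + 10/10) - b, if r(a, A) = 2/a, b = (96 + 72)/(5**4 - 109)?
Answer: -99/172 ≈ -0.57558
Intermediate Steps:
b = 14/43 (b = 168/(625 - 109) = 168/516 = 168*(1/516) = 14/43 ≈ 0.32558)
r(-8, 8/9 + 10/10) - b = 2/(-8) - 1*14/43 = 2*(-1/8) - 14/43 = -1/4 - 14/43 = -99/172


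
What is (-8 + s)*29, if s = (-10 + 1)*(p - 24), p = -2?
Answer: 6554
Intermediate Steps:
s = 234 (s = (-10 + 1)*(-2 - 24) = -9*(-26) = 234)
(-8 + s)*29 = (-8 + 234)*29 = 226*29 = 6554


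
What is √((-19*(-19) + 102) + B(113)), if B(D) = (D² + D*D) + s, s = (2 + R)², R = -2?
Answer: 9*√321 ≈ 161.25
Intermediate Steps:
s = 0 (s = (2 - 2)² = 0² = 0)
B(D) = 2*D² (B(D) = (D² + D*D) + 0 = (D² + D²) + 0 = 2*D² + 0 = 2*D²)
√((-19*(-19) + 102) + B(113)) = √((-19*(-19) + 102) + 2*113²) = √((361 + 102) + 2*12769) = √(463 + 25538) = √26001 = 9*√321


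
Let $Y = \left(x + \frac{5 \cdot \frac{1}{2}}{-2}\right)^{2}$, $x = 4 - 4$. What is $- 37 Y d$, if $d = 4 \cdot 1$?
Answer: $- \frac{925}{4} \approx -231.25$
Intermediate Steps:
$x = 0$
$Y = \frac{25}{16}$ ($Y = \left(0 + \frac{5 \cdot \frac{1}{2}}{-2}\right)^{2} = \left(0 + 5 \cdot \frac{1}{2} \left(- \frac{1}{2}\right)\right)^{2} = \left(0 + \frac{5}{2} \left(- \frac{1}{2}\right)\right)^{2} = \left(0 - \frac{5}{4}\right)^{2} = \left(- \frac{5}{4}\right)^{2} = \frac{25}{16} \approx 1.5625$)
$d = 4$
$- 37 Y d = \left(-37\right) \frac{25}{16} \cdot 4 = \left(- \frac{925}{16}\right) 4 = - \frac{925}{4}$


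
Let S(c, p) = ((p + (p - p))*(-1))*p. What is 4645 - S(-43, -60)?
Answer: 8245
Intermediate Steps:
S(c, p) = -p**2 (S(c, p) = ((p + 0)*(-1))*p = (p*(-1))*p = (-p)*p = -p**2)
4645 - S(-43, -60) = 4645 - (-1)*(-60)**2 = 4645 - (-1)*3600 = 4645 - 1*(-3600) = 4645 + 3600 = 8245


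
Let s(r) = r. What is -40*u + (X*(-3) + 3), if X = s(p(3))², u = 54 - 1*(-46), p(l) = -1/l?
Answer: -11992/3 ≈ -3997.3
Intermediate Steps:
u = 100 (u = 54 + 46 = 100)
X = ⅑ (X = (-1/3)² = (-1*⅓)² = (-⅓)² = ⅑ ≈ 0.11111)
-40*u + (X*(-3) + 3) = -40*100 + ((⅑)*(-3) + 3) = -4000 + (-⅓ + 3) = -4000 + 8/3 = -11992/3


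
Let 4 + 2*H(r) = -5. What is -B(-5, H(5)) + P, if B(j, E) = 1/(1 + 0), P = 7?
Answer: 6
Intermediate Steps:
H(r) = -9/2 (H(r) = -2 + (½)*(-5) = -2 - 5/2 = -9/2)
B(j, E) = 1 (B(j, E) = 1/1 = 1)
-B(-5, H(5)) + P = -1*1 + 7 = -1 + 7 = 6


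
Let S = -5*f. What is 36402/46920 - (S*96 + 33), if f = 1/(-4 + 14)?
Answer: 123367/7820 ≈ 15.776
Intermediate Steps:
f = ⅒ (f = 1/10 = ⅒ ≈ 0.10000)
S = -½ (S = -5*⅒ = -½ ≈ -0.50000)
36402/46920 - (S*96 + 33) = 36402/46920 - (-½*96 + 33) = 36402*(1/46920) - (-48 + 33) = 6067/7820 - 1*(-15) = 6067/7820 + 15 = 123367/7820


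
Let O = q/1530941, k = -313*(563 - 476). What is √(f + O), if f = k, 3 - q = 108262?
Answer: 43*I*√34517927704670/1530941 ≈ 165.02*I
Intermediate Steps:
k = -27231 (k = -313*87 = -27231)
q = -108259 (q = 3 - 1*108262 = 3 - 108262 = -108259)
O = -108259/1530941 ≈ -0.070714
f = -27231
√(f + O) = √(-27231 - 108259/1530941) = √(-41689162630/1530941) = 43*I*√34517927704670/1530941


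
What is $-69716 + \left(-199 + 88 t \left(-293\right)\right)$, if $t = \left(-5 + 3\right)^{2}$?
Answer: $-173051$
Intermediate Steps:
$t = 4$ ($t = \left(-2\right)^{2} = 4$)
$-69716 + \left(-199 + 88 t \left(-293\right)\right) = -69716 + \left(-199 + 88 \cdot 4 \left(-293\right)\right) = -69716 + \left(-199 + 352 \left(-293\right)\right) = -69716 - 103335 = -173051$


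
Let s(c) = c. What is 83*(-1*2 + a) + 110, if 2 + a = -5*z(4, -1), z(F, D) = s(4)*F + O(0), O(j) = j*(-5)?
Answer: -6862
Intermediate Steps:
O(j) = -5*j
z(F, D) = 4*F (z(F, D) = 4*F - 5*0 = 4*F + 0 = 4*F)
a = -82 (a = -2 - 20*4 = -2 - 5*16 = -2 - 80 = -82)
83*(-1*2 + a) + 110 = 83*(-1*2 - 82) + 110 = 83*(-2 - 82) + 110 = 83*(-84) + 110 = -6972 + 110 = -6862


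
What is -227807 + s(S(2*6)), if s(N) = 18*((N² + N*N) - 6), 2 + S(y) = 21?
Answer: -214919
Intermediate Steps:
S(y) = 19 (S(y) = -2 + 21 = 19)
s(N) = -108 + 36*N² (s(N) = 18*((N² + N²) - 6) = 18*(2*N² - 6) = 18*(-6 + 2*N²) = -108 + 36*N²)
-227807 + s(S(2*6)) = -227807 + (-108 + 36*19²) = -227807 + (-108 + 36*361) = -227807 + (-108 + 12996) = -227807 + 12888 = -214919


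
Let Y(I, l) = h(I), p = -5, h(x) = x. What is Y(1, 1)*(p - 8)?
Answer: -13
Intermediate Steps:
Y(I, l) = I
Y(1, 1)*(p - 8) = 1*(-5 - 8) = 1*(-13) = -13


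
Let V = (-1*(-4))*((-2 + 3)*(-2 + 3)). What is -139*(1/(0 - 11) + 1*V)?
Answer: -5977/11 ≈ -543.36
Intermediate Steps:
V = 4 (V = 4*(1*1) = 4*1 = 4)
-139*(1/(0 - 11) + 1*V) = -139*(1/(0 - 11) + 1*4) = -139*(1/(-11) + 4) = -139*(-1/11 + 4) = -139*43/11 = -5977/11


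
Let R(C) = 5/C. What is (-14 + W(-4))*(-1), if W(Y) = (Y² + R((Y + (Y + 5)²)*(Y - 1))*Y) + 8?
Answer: -26/3 ≈ -8.6667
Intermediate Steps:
W(Y) = 8 + Y² + 5*Y/((-1 + Y)*(Y + (5 + Y)²)) (W(Y) = (Y² + (5/(((Y + (Y + 5)²)*(Y - 1))))*Y) + 8 = (Y² + (5/(((Y + (5 + Y)²)*(-1 + Y))))*Y) + 8 = (Y² + (5/(((-1 + Y)*(Y + (5 + Y)²))))*Y) + 8 = (Y² + (5*(1/((-1 + Y)*(Y + (5 + Y)²))))*Y) + 8 = (Y² + (5/((-1 + Y)*(Y + (5 + Y)²)))*Y) + 8 = (Y² + 5*Y/((-1 + Y)*(Y + (5 + Y)²))) + 8 = 8 + Y² + 5*Y/((-1 + Y)*(Y + (5 + Y)²)))
(-14 + W(-4))*(-1) = (-14 + (5*(-4) + (8 + (-4)²)*(-25 + (-4)³ + 10*(-4)² + 14*(-4)))/(-25 + (-4)³ + 10*(-4)² + 14*(-4)))*(-1) = (-14 + (-20 + (8 + 16)*(-25 - 64 + 10*16 - 56))/(-25 - 64 + 10*16 - 56))*(-1) = (-14 + (-20 + 24*(-25 - 64 + 160 - 56))/(-25 - 64 + 160 - 56))*(-1) = (-14 + (-20 + 24*15)/15)*(-1) = (-14 + (-20 + 360)/15)*(-1) = (-14 + (1/15)*340)*(-1) = (-14 + 68/3)*(-1) = (26/3)*(-1) = -26/3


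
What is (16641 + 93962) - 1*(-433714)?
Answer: 544317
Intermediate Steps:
(16641 + 93962) - 1*(-433714) = 110603 + 433714 = 544317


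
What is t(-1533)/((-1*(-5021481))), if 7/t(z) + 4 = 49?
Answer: 7/225966645 ≈ 3.0978e-8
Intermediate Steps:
t(z) = 7/45 (t(z) = 7/(-4 + 49) = 7/45)
t(-1533)/((-1*(-5021481))) = 7/(45*((-1*(-5021481)))) = (7/45)/5021481 = (7/45)*(1/5021481) = 7/225966645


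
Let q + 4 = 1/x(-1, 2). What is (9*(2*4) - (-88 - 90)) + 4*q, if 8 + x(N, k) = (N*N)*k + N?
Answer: 1634/7 ≈ 233.43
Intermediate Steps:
x(N, k) = -8 + N + k*N² (x(N, k) = -8 + ((N*N)*k + N) = -8 + (N²*k + N) = -8 + (k*N² + N) = -8 + (N + k*N²) = -8 + N + k*N²)
q = -29/7 (q = -4 + 1/(-8 - 1 + 2*(-1)²) = -4 + 1/(-8 - 1 + 2*1) = -4 + 1/(-8 - 1 + 2) = -4 + 1/(-7) = -4 + 1*(-⅐) = -4 - ⅐ = -29/7 ≈ -4.1429)
(9*(2*4) - (-88 - 90)) + 4*q = (9*(2*4) - (-88 - 90)) + 4*(-29/7) = (9*8 - 1*(-178)) - 116/7 = (72 + 178) - 116/7 = 250 - 116/7 = 1634/7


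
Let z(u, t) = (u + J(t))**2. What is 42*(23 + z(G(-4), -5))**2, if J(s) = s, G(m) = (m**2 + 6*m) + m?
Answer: 4088448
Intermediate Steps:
G(m) = m**2 + 7*m
z(u, t) = (t + u)**2 (z(u, t) = (u + t)**2 = (t + u)**2)
42*(23 + z(G(-4), -5))**2 = 42*(23 + (-5 - 4*(7 - 4))**2)**2 = 42*(23 + (-5 - 4*3)**2)**2 = 42*(23 + (-5 - 12)**2)**2 = 42*(23 + (-17)**2)**2 = 42*(23 + 289)**2 = 42*312**2 = 42*97344 = 4088448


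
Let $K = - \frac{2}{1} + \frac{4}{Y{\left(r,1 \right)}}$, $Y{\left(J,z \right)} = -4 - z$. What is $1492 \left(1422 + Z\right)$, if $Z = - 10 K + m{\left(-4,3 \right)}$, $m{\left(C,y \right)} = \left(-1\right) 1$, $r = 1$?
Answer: $2161908$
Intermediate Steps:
$m{\left(C,y \right)} = -1$
$K = - \frac{14}{5}$ ($K = - \frac{2}{1} + \frac{4}{-4 - 1} = \left(-2\right) 1 + \frac{4}{-4 - 1} = -2 + \frac{4}{-5} = -2 + 4 \left(- \frac{1}{5}\right) = -2 - \frac{4}{5} = - \frac{14}{5} \approx -2.8$)
$Z = 27$ ($Z = \left(-10\right) \left(- \frac{14}{5}\right) - 1 = 28 - 1 = 27$)
$1492 \left(1422 + Z\right) = 1492 \left(1422 + 27\right) = 1492 \cdot 1449 = 2161908$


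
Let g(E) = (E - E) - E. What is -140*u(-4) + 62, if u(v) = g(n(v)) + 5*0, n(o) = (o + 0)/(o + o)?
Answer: 132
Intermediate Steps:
n(o) = 1/2 (n(o) = o/((2*o)) = o*(1/(2*o)) = 1/2)
g(E) = -E (g(E) = 0 - E = -E)
u(v) = -1/2 (u(v) = -1*1/2 + 5*0 = -1/2 + 0 = -1/2)
-140*u(-4) + 62 = -140*(-1/2) + 62 = 70 + 62 = 132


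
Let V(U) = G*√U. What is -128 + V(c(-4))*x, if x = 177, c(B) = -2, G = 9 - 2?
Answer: -128 + 1239*I*√2 ≈ -128.0 + 1752.2*I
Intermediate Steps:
G = 7
V(U) = 7*√U
-128 + V(c(-4))*x = -128 + (7*√(-2))*177 = -128 + (7*(I*√2))*177 = -128 + (7*I*√2)*177 = -128 + 1239*I*√2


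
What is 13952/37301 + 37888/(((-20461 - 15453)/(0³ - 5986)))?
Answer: 4230138578048/669814057 ≈ 6315.4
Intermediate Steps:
13952/37301 + 37888/(((-20461 - 15453)/(0³ - 5986))) = 13952*(1/37301) + 37888/((-35914/(0 - 5986))) = 13952/37301 + 37888/((-35914/(-5986))) = 13952/37301 + 37888/((-35914*(-1/5986))) = 13952/37301 + 37888/(17957/2993) = 13952/37301 + 37888*(2993/17957) = 13952/37301 + 113398784/17957 = 4230138578048/669814057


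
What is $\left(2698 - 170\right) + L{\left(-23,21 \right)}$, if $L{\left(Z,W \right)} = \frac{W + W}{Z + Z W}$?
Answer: $\frac{639563}{253} \approx 2527.9$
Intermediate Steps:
$L{\left(Z,W \right)} = \frac{2 W}{Z + W Z}$
$\left(2698 - 170\right) + L{\left(-23,21 \right)} = \left(2698 - 170\right) + 2 \cdot 21 \frac{1}{-23} \frac{1}{1 + 21} = 2528 + 2 \cdot 21 \left(- \frac{1}{23}\right) \frac{1}{22} = 2528 - \frac{21}{253} = \frac{639563}{253}$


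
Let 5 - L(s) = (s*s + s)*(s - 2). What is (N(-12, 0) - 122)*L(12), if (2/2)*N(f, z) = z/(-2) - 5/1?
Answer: 197485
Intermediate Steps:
N(f, z) = -5 - z/2 (N(f, z) = z/(-2) - 5/1 = z*(-½) - 5*1 = -z/2 - 5 = -5 - z/2)
L(s) = 5 - (-2 + s)*(s + s²) (L(s) = 5 - (s*s + s)*(s - 2) = 5 - (s² + s)*(-2 + s) = 5 - (s + s²)*(-2 + s) = 5 - (-2 + s)*(s + s²))
(N(-12, 0) - 122)*L(12) = ((-5 - ½*0) - 122)*(5 + 12² - 1*12³ + 2*12) = ((-5 + 0) - 122)*(5 + 144 - 1*1728 + 24) = (-5 - 122)*(5 + 144 - 1728 + 24) = -127*(-1555) = 197485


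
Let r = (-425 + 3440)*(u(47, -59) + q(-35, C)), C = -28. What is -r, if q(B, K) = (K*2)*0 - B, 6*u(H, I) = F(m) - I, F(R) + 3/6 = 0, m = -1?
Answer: -539685/4 ≈ -1.3492e+5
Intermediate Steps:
F(R) = -½ (F(R) = -½ + 0 = -½)
u(H, I) = -1/12 - I/6 (u(H, I) = (-½ - I)/6 = -1/12 - I/6)
q(B, K) = -B (q(B, K) = (2*K)*0 - B = 0 - B = -B)
r = 539685/4 (r = (-425 + 3440)*((-1/12 - ⅙*(-59)) - 1*(-35)) = 3015*((-1/12 + 59/6) + 35) = 3015*(39/4 + 35) = 3015*(179/4) = 539685/4 ≈ 1.3492e+5)
-r = -1*539685/4 = -539685/4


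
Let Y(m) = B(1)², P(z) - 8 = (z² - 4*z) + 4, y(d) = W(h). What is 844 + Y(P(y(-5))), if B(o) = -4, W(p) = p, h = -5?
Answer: 860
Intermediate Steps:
y(d) = -5
P(z) = 12 + z² - 4*z (P(z) = 8 + ((z² - 4*z) + 4) = 8 + (4 + z² - 4*z) = 12 + z² - 4*z)
Y(m) = 16 (Y(m) = (-4)² = 16)
844 + Y(P(y(-5))) = 844 + 16 = 860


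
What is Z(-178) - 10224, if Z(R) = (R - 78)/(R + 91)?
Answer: -889232/87 ≈ -10221.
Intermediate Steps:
Z(R) = (-78 + R)/(91 + R)
Z(-178) - 10224 = (-78 - 178)/(91 - 178) - 10224 = -256/(-87) - 10224 = -1/87*(-256) - 10224 = 256/87 - 10224 = -889232/87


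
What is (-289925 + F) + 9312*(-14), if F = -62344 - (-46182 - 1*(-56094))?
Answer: -492549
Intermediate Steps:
F = -72256 (F = -62344 - (-46182 + 56094) = -62344 - 1*9912 = -62344 - 9912 = -72256)
(-289925 + F) + 9312*(-14) = (-289925 - 72256) + 9312*(-14) = -362181 - 130368 = -492549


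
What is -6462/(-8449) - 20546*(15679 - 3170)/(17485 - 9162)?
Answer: -310203282880/10045861 ≈ -30879.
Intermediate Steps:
-6462/(-8449) - 20546*(15679 - 3170)/(17485 - 9162) = -6462*(-1/8449) - 20546/(8323/12509) = 6462/8449 - 20546/(8323*(1/12509)) = 6462/8449 - 20546/1189/1787 = 6462/8449 - 20546*1787/1189 = 6462/8449 - 36715702/1189 = -310203282880/10045861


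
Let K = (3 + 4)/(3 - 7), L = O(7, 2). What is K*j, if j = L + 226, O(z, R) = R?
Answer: -399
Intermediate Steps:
L = 2
K = -7/4 (K = 7/(-4) = 7*(-1/4) = -7/4 ≈ -1.7500)
j = 228 (j = 2 + 226 = 228)
K*j = -7/4*228 = -399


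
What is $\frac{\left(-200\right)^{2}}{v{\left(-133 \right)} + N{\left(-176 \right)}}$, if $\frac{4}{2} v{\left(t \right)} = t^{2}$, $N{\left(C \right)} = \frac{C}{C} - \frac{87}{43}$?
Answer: $\frac{3440000}{760539} \approx 4.5231$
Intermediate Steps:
$N{\left(C \right)} = - \frac{44}{43}$ ($N{\left(C \right)} = 1 - \frac{87}{43} = - \frac{44}{43}$)
$v{\left(t \right)} = \frac{t^{2}}{2}$
$\frac{\left(-200\right)^{2}}{v{\left(-133 \right)} + N{\left(-176 \right)}} = \frac{\left(-200\right)^{2}}{\frac{\left(-133\right)^{2}}{2} - \frac{44}{43}} = \frac{40000}{\frac{1}{2} \cdot 17689 - \frac{44}{43}} = \frac{40000}{\frac{17689}{2} - \frac{44}{43}} = \frac{40000}{\frac{760539}{86}} = 40000 \cdot \frac{86}{760539} = \frac{3440000}{760539}$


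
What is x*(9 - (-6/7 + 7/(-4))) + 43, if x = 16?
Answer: 1601/7 ≈ 228.71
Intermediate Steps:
x*(9 - (-6/7 + 7/(-4))) + 43 = 16*(9 - (-6/7 + 7/(-4))) + 43 = 16*(9 - (-6*⅐ + 7*(-¼))) + 43 = 16*(9 - (-6/7 - 7/4)) + 43 = 16*(9 - 1*(-73/28)) + 43 = 16*(9 + 73/28) + 43 = 16*(325/28) + 43 = 1300/7 + 43 = 1601/7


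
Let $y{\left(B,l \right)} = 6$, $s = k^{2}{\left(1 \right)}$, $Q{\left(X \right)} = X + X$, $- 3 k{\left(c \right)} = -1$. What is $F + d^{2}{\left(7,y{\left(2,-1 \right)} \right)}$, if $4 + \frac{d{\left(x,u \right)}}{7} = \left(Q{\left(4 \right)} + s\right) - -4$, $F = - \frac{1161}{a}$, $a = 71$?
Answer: $\frac{18445550}{5751} \approx 3207.4$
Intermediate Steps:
$k{\left(c \right)} = \frac{1}{3}$ ($k{\left(c \right)} = \left(- \frac{1}{3}\right) \left(-1\right) = \frac{1}{3}$)
$Q{\left(X \right)} = 2 X$
$s = \frac{1}{9}$ ($s = \left(\frac{1}{3}\right)^{2} = \frac{1}{9} \approx 0.11111$)
$F = - \frac{1161}{71} \approx -16.352$
$d{\left(x,u \right)} = \frac{511}{9}$ ($d{\left(x,u \right)} = -28 + 7 \left(\left(2 \cdot 4 + \frac{1}{9}\right) - -4\right) = -28 + 7 \left(\left(8 + \frac{1}{9}\right) + 4\right) = -28 + 7 \left(\frac{73}{9} + 4\right) = -28 + 7 \cdot \frac{109}{9} = -28 + \frac{763}{9} = \frac{511}{9}$)
$F + d^{2}{\left(7,y{\left(2,-1 \right)} \right)} = - \frac{1161}{71} + \left(\frac{511}{9}\right)^{2} = - \frac{1161}{71} + \frac{261121}{81} = \frac{18445550}{5751}$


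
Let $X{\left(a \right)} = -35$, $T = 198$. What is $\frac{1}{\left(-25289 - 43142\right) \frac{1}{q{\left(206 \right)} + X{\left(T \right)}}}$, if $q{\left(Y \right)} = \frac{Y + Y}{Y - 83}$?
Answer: $\frac{3893}{8417013} \approx 0.00046252$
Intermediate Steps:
$q{\left(Y \right)} = \frac{2 Y}{-83 + Y}$
$\frac{1}{\left(-25289 - 43142\right) \frac{1}{q{\left(206 \right)} + X{\left(T \right)}}} = \frac{1}{\left(-25289 - 43142\right) \frac{1}{2 \cdot 206 \frac{1}{-83 + 206} - 35}} = \frac{1}{\left(-68431\right) \frac{1}{2 \cdot 206 \cdot \frac{1}{123} - 35}} = \frac{1}{\left(-68431\right) \frac{1}{\frac{412}{123} - 35}} = \frac{1}{\left(-68431\right) \frac{1}{- \frac{3893}{123}}} = \frac{1}{\left(-68431\right) \left(- \frac{123}{3893}\right)} = \frac{1}{\frac{8417013}{3893}} = \frac{3893}{8417013}$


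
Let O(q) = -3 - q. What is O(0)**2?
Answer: 9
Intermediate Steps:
O(0)**2 = (-3 - 1*0)**2 = (-3 + 0)**2 = (-3)**2 = 9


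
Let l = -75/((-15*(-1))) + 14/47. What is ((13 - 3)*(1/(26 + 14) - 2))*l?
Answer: 17459/188 ≈ 92.867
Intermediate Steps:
l = -221/47 (l = -75/15 + 14*(1/47) = -75*1/15 + 14/47 = -5 + 14/47 = -221/47 ≈ -4.7021)
((13 - 3)*(1/(26 + 14) - 2))*l = ((13 - 3)*(1/(26 + 14) - 2))*(-221/47) = (10*(1/40 - 2))*(-221/47) = (10*(-79/40))*(-221/47) = -79/4*(-221/47) = 17459/188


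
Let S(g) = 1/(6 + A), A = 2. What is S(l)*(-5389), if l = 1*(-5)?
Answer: -5389/8 ≈ -673.63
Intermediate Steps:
l = -5
S(g) = ⅛ (S(g) = 1/(6 + 2) = 1/8 = ⅛)
S(l)*(-5389) = (⅛)*(-5389) = -5389/8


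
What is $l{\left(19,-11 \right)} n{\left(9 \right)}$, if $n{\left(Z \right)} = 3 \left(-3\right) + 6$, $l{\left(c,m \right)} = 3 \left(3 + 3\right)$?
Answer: $-54$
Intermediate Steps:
$l{\left(c,m \right)} = 18$ ($l{\left(c,m \right)} = 3 \cdot 6 = 18$)
$n{\left(Z \right)} = -3$ ($n{\left(Z \right)} = -9 + 6 = -3$)
$l{\left(19,-11 \right)} n{\left(9 \right)} = 18 \left(-3\right) = -54$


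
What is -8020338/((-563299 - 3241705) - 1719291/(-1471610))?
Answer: 1686115657740/799925745307 ≈ 2.1078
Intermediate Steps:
-8020338/((-563299 - 3241705) - 1719291/(-1471610)) = -8020338/(-3805004 - 1719291*(-1/1471610)) = -8020338/(-3805004 + 245613/210230) = -8020338/(-799925745307/210230) = -8020338*(-210230/799925745307) = 1686115657740/799925745307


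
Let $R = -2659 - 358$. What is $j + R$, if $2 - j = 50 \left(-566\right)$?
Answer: $25285$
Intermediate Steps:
$j = 28302$ ($j = 2 - 50 \left(-566\right) = 2 - -28300 = 2 + 28300 = 28302$)
$R = -3017$
$j + R = 28302 - 3017 = 25285$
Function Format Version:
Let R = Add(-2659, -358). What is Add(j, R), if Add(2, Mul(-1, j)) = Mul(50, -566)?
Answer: 25285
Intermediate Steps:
j = 28302 (j = Add(2, Mul(-1, Mul(50, -566))) = Add(2, Mul(-1, -28300)) = Add(2, 28300) = 28302)
R = -3017
Add(j, R) = Add(28302, -3017) = 25285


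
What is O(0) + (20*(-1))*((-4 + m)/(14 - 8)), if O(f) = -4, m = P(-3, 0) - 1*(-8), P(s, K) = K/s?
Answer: -52/3 ≈ -17.333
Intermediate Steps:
m = 8 (m = 0/(-3) - 1*(-8) = 0*(-⅓) + 8 = 0 + 8 = 8)
O(0) + (20*(-1))*((-4 + m)/(14 - 8)) = -4 + (20*(-1))*((-4 + 8)/(14 - 8)) = -4 - 80/6 = -4 - 20*⅔ = -4 - 40/3 = -52/3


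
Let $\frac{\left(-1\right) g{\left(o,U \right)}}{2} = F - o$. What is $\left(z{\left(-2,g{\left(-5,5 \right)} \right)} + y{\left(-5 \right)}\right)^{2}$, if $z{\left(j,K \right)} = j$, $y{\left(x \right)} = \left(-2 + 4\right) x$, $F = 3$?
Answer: $144$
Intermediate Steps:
$g{\left(o,U \right)} = -6 + 2 o$ ($g{\left(o,U \right)} = - 2 \left(3 - o\right) = -6 + 2 o$)
$y{\left(x \right)} = 2 x$
$\left(z{\left(-2,g{\left(-5,5 \right)} \right)} + y{\left(-5 \right)}\right)^{2} = \left(-2 + 2 \left(-5\right)\right)^{2} = \left(-2 - 10\right)^{2} = \left(-12\right)^{2} = 144$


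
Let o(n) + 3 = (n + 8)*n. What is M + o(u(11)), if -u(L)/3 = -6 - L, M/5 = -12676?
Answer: -60374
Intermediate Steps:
M = -63380 (M = 5*(-12676) = -63380)
u(L) = 18 + 3*L (u(L) = -3*(-6 - L) = 18 + 3*L)
o(n) = -3 + n*(8 + n) (o(n) = -3 + (n + 8)*n = -3 + (8 + n)*n = -3 + n*(8 + n))
M + o(u(11)) = -63380 + (-3 + (18 + 3*11)² + 8*(18 + 3*11)) = -63380 + (-3 + (18 + 33)² + 8*(18 + 33)) = -63380 + (-3 + 51² + 8*51) = -63380 + (-3 + 2601 + 408) = -63380 + 3006 = -60374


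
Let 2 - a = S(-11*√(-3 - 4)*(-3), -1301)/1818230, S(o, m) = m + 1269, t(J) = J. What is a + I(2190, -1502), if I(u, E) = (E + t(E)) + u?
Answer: -738201364/909115 ≈ -812.00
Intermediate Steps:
S(o, m) = 1269 + m
I(u, E) = u + 2*E (I(u, E) = (E + E) + u = 2*E + u = u + 2*E)
a = 1818246/909115 (a = 2 - (1269 - 1301)/1818230 = 2 - (-32)/1818230 = 2 - 1*(-16/909115) = 2 + 16/909115 = 1818246/909115 ≈ 2.0000)
a + I(2190, -1502) = 1818246/909115 + (2190 + 2*(-1502)) = 1818246/909115 + (2190 - 3004) = 1818246/909115 - 814 = -738201364/909115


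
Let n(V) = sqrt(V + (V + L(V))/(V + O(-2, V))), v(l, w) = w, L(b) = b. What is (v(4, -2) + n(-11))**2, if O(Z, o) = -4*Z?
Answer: (6 - I*sqrt(33))**2/9 ≈ 0.33333 - 7.6594*I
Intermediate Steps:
O(Z, o) = -4*Z
n(V) = sqrt(V + 2*V/(8 + V)) (n(V) = sqrt(V + (V + V)/(V - 4*(-2))) = sqrt(V + (2*V)/(V + 8)) = sqrt(V + (2*V)/(8 + V)) = sqrt(V + 2*V/(8 + V)))
(v(4, -2) + n(-11))**2 = (-2 + sqrt(-11*(10 - 11)/(8 - 11)))**2 = (-2 + sqrt(-11*(-1)/(-3)))**2 = (-2 + sqrt(-11*(-1/3)*(-1)))**2 = (-2 + sqrt(-11/3))**2 = (-2 + I*sqrt(33)/3)**2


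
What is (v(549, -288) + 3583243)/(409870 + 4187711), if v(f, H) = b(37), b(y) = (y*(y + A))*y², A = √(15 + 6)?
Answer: 5457404/4597581 + 50653*√21/4597581 ≈ 1.2375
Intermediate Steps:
A = √21 ≈ 4.5826
b(y) = y³*(y + √21) (b(y) = (y*(y + √21))*y² = y³*(y + √21))
v(f, H) = 1874161 + 50653*√21 (v(f, H) = 37³*(37 + √21) = 50653*(37 + √21) = 1874161 + 50653*√21)
(v(549, -288) + 3583243)/(409870 + 4187711) = ((1874161 + 50653*√21) + 3583243)/(409870 + 4187711) = (5457404 + 50653*√21)/4597581 = (5457404 + 50653*√21)*(1/4597581) = 5457404/4597581 + 50653*√21/4597581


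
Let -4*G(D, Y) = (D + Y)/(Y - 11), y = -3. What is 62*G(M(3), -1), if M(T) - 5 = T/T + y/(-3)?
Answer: 31/4 ≈ 7.7500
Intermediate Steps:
M(T) = 7 (M(T) = 5 + (T/T - 3/(-3)) = 5 + (1 - 3*(-⅓)) = 5 + (1 + 1) = 5 + 2 = 7)
G(D, Y) = -(D + Y)/(4*(-11 + Y)) (G(D, Y) = -(D + Y)/(4*(Y - 11)) = -(D + Y)/(4*(-11 + Y)))
62*G(M(3), -1) = 62*((-1*7 - 1*(-1))/(4*(-11 - 1))) = 62*((¼)*(-7 + 1)/(-12)) = 62*((¼)*(-1/12)*(-6)) = 62*(⅛) = 31/4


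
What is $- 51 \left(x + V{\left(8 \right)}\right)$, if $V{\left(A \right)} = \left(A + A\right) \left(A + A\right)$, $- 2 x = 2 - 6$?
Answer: $-13158$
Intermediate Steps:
$x = 2$ ($x = - \frac{2 - 6}{2} = \left(- \frac{1}{2}\right) \left(-4\right) = 2$)
$V{\left(A \right)} = 4 A^{2}$ ($V{\left(A \right)} = 2 A 2 A = 4 A^{2}$)
$- 51 \left(x + V{\left(8 \right)}\right) = - 51 \left(2 + 4 \cdot 8^{2}\right) = - 51 \left(2 + 4 \cdot 64\right) = - 51 \left(2 + 256\right) = \left(-51\right) 258 = -13158$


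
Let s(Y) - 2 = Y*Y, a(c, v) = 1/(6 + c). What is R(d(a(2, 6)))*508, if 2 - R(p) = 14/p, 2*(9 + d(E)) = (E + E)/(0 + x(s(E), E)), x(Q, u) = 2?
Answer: 259080/143 ≈ 1811.7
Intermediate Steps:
s(Y) = 2 + Y² (s(Y) = 2 + Y*Y = 2 + Y²)
d(E) = -9 + E/2 (d(E) = -9 + ((E + E)/(0 + 2))/2 = -9 + ((2*E)/2)/2 = -9 + ((2*E)*(½))/2 = -9 + E/2)
R(p) = 2 - 14/p
R(d(a(2, 6)))*508 = (2 - 14/(-9 + 1/(2*(6 + 2))))*508 = (2 - 14/(-9 + (½)/8))*508 = (2 - 14/(-9 + (½)*(⅛)))*508 = (2 - 14/(-9 + 1/16))*508 = (2 - 14/(-143/16))*508 = (2 - 14*(-16/143))*508 = (2 + 224/143)*508 = (510/143)*508 = 259080/143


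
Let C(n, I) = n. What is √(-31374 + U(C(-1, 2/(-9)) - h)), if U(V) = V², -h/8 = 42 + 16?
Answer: √182995 ≈ 427.78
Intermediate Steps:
h = -464 (h = -8*(42 + 16) = -8*58 = -464)
√(-31374 + U(C(-1, 2/(-9)) - h)) = √(-31374 + (-1 - 1*(-464))²) = √(-31374 + (-1 + 464)²) = √(-31374 + 463²) = √(-31374 + 214369) = √182995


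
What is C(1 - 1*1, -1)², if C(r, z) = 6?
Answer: 36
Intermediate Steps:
C(1 - 1*1, -1)² = 6² = 36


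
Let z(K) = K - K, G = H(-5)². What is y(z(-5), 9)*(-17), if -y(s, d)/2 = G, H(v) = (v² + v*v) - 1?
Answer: 81634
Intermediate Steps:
H(v) = -1 + 2*v² (H(v) = (v² + v²) - 1 = 2*v² - 1 = -1 + 2*v²)
G = 2401 (G = (-1 + 2*(-5)²)² = (-1 + 2*25)² = (-1 + 50)² = 49² = 2401)
z(K) = 0
y(s, d) = -4802 (y(s, d) = -2*2401 = -4802)
y(z(-5), 9)*(-17) = -4802*(-17) = 81634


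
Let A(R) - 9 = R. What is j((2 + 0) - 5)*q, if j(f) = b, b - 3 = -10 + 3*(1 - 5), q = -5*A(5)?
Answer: 1330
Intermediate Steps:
A(R) = 9 + R
q = -70 (q = -5*(9 + 5) = -5*14 = -70)
b = -19 (b = 3 + (-10 + 3*(1 - 5)) = 3 + (-10 + 3*(-4)) = 3 + (-10 - 12) = 3 - 22 = -19)
j(f) = -19
j((2 + 0) - 5)*q = -19*(-70) = 1330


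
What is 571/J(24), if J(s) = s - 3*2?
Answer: 571/18 ≈ 31.722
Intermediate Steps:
J(s) = -6 + s (J(s) = s - 6 = -6 + s)
571/J(24) = 571/(-6 + 24) = 571/18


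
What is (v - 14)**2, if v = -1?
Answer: 225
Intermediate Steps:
(v - 14)**2 = (-1 - 14)**2 = (-15)**2 = 225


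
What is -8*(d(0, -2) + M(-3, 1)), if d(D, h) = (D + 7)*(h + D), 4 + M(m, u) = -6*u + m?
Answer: 216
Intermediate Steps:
M(m, u) = -4 + m - 6*u (M(m, u) = -4 + (-6*u + m) = -4 + (m - 6*u) = -4 + m - 6*u)
d(D, h) = (7 + D)*(D + h)
-8*(d(0, -2) + M(-3, 1)) = -8*((0² + 7*0 + 7*(-2) + 0*(-2)) + (-4 - 3 - 6*1)) = -8*((0 + 0 - 14 + 0) + (-4 - 3 - 6)) = -8*(-14 - 13) = -8*(-27) = 216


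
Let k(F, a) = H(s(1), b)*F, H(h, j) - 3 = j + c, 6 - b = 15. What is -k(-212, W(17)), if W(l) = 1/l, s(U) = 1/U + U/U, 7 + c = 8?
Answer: -1060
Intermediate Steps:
c = 1 (c = -7 + 8 = 1)
s(U) = 1 + 1/U (s(U) = 1/U + 1 = 1 + 1/U)
b = -9 (b = 6 - 1*15 = 6 - 15 = -9)
H(h, j) = 4 + j (H(h, j) = 3 + (j + 1) = 3 + (1 + j) = 4 + j)
k(F, a) = -5*F (k(F, a) = (4 - 9)*F = -5*F)
-k(-212, W(17)) = -(-5)*(-212) = -1*1060 = -1060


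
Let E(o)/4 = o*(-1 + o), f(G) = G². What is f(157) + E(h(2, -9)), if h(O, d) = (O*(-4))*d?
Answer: 45097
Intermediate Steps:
h(O, d) = -4*O*d (h(O, d) = (-4*O)*d = -4*O*d)
E(o) = 4*o*(-1 + o) (E(o) = 4*(o*(-1 + o)) = 4*o*(-1 + o))
f(157) + E(h(2, -9)) = 157² + 4*(-4*2*(-9))*(-1 - 4*2*(-9)) = 24649 + 4*72*(-1 + 72) = 24649 + 4*72*71 = 24649 + 20448 = 45097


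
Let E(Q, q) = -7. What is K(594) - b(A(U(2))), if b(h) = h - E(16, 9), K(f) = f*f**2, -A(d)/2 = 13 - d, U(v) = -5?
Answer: 209584613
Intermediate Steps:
A(d) = -26 + 2*d (A(d) = -2*(13 - d) = -26 + 2*d)
K(f) = f**3
b(h) = 7 + h (b(h) = h - 1*(-7) = h + 7 = 7 + h)
K(594) - b(A(U(2))) = 594**3 - (7 + (-26 + 2*(-5))) = 209584584 - (7 + (-26 - 10)) = 209584584 - (7 - 36) = 209584584 - 1*(-29) = 209584584 + 29 = 209584613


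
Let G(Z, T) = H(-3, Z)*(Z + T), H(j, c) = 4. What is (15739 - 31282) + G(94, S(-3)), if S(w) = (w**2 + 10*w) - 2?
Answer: -15259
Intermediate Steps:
S(w) = -2 + w**2 + 10*w
G(Z, T) = 4*T + 4*Z (G(Z, T) = 4*(Z + T) = 4*(T + Z) = 4*T + 4*Z)
(15739 - 31282) + G(94, S(-3)) = (15739 - 31282) + (4*(-2 + (-3)**2 + 10*(-3)) + 4*94) = -15543 + (4*(-2 + 9 - 30) + 376) = -15543 + (4*(-23) + 376) = -15543 + (-92 + 376) = -15543 + 284 = -15259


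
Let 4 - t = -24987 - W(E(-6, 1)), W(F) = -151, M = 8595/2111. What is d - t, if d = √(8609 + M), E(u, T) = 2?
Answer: -24840 + √38382611534/2111 ≈ -24747.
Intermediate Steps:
M = 8595/2111 (M = 8595*(1/2111) = 8595/2111 ≈ 4.0715)
d = √38382611534/2111 (d = √(8609 + 8595/2111) = √(18182194/2111) = √38382611534/2111 ≈ 92.807)
t = 24840 (t = 4 - (-24987 - 1*(-151)) = 4 - (-24987 + 151) = 4 - 1*(-24836) = 4 + 24836 = 24840)
d - t = √38382611534/2111 - 1*24840 = √38382611534/2111 - 24840 = -24840 + √38382611534/2111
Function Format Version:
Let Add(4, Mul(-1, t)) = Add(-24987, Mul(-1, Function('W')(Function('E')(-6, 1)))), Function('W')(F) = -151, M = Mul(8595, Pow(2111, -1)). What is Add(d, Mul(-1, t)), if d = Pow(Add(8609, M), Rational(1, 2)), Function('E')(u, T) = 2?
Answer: Add(-24840, Mul(Rational(1, 2111), Pow(38382611534, Rational(1, 2)))) ≈ -24747.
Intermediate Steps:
M = Rational(8595, 2111) (M = Mul(8595, Rational(1, 2111)) = Rational(8595, 2111) ≈ 4.0715)
d = Mul(Rational(1, 2111), Pow(38382611534, Rational(1, 2))) (d = Pow(Add(8609, Rational(8595, 2111)), Rational(1, 2)) = Pow(Rational(18182194, 2111), Rational(1, 2)) = Mul(Rational(1, 2111), Pow(38382611534, Rational(1, 2))) ≈ 92.807)
t = 24840 (t = Add(4, Mul(-1, Add(-24987, Mul(-1, -151)))) = Add(4, Mul(-1, Add(-24987, 151))) = Add(4, Mul(-1, -24836)) = Add(4, 24836) = 24840)
Add(d, Mul(-1, t)) = Add(Mul(Rational(1, 2111), Pow(38382611534, Rational(1, 2))), Mul(-1, 24840)) = Add(Mul(Rational(1, 2111), Pow(38382611534, Rational(1, 2))), -24840) = Add(-24840, Mul(Rational(1, 2111), Pow(38382611534, Rational(1, 2))))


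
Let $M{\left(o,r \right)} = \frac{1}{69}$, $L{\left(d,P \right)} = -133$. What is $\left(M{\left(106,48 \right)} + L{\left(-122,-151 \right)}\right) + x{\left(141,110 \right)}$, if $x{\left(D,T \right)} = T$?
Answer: $- \frac{1586}{69} \approx -22.986$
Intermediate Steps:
$M{\left(o,r \right)} = \frac{1}{69}$
$\left(M{\left(106,48 \right)} + L{\left(-122,-151 \right)}\right) + x{\left(141,110 \right)} = \left(\frac{1}{69} - 133\right) + 110 = - \frac{9176}{69} + 110 = - \frac{1586}{69}$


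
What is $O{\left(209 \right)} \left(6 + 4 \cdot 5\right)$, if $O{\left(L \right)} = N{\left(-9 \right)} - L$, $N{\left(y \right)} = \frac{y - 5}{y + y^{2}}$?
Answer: $- \frac{97903}{18} \approx -5439.1$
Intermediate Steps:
$N{\left(y \right)} = \frac{-5 + y}{y + y^{2}}$
$O{\left(L \right)} = - \frac{7}{36} - L$ ($O{\left(L \right)} = \frac{-5 - 9}{\left(-9\right) \left(1 - 9\right)} - L = \left(- \frac{1}{9}\right) \frac{1}{-8} \left(-14\right) - L = \left(- \frac{1}{9}\right) \left(- \frac{1}{8}\right) \left(-14\right) - L = - \frac{7}{36} - L$)
$O{\left(209 \right)} \left(6 + 4 \cdot 5\right) = \left(- \frac{7}{36} - 209\right) \left(6 + 4 \cdot 5\right) = \left(- \frac{7}{36} - 209\right) \left(6 + 20\right) = \left(- \frac{7531}{36}\right) 26 = - \frac{97903}{18}$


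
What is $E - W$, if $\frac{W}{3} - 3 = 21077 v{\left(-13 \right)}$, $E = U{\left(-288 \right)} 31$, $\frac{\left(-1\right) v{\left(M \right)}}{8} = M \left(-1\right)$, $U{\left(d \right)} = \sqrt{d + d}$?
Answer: $6576015 + 744 i \approx 6.576 \cdot 10^{6} + 744.0 i$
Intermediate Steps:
$U{\left(d \right)} = \sqrt{2} \sqrt{d}$ ($U{\left(d \right)} = \sqrt{2 d} = \sqrt{2} \sqrt{d}$)
$v{\left(M \right)} = 8 M$ ($v{\left(M \right)} = - 8 M \left(-1\right) = - 8 \left(- M\right) = 8 M$)
$E = 744 i$ ($E = \sqrt{2} \sqrt{-288} \cdot 31 = \sqrt{2} \cdot 12 i \sqrt{2} \cdot 31 = 24 i 31 = 744 i \approx 744.0 i$)
$W = -6576015$ ($W = 9 + 3 \cdot 21077 \cdot 8 \left(-13\right) = 9 + 3 \cdot 21077 \left(-104\right) = 9 + 3 \left(-2192008\right) = 9 - 6576024 = -6576015$)
$E - W = 744 i - -6576015 = 744 i + 6576015 = 6576015 + 744 i$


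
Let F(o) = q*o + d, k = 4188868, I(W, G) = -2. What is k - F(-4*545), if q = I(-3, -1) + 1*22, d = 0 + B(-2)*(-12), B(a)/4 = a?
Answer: 4232372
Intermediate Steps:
B(a) = 4*a
d = 96 (d = 0 + (4*(-2))*(-12) = 0 - 8*(-12) = 0 + 96 = 96)
q = 20 (q = -2 + 1*22 = -2 + 22 = 20)
F(o) = 96 + 20*o (F(o) = 20*o + 96 = 96 + 20*o)
k - F(-4*545) = 4188868 - (96 + 20*(-4*545)) = 4188868 - (96 + 20*(-2180)) = 4188868 - (96 - 43600) = 4188868 - 1*(-43504) = 4188868 + 43504 = 4232372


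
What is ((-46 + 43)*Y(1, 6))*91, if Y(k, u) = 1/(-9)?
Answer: 91/3 ≈ 30.333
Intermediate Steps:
Y(k, u) = -1/9
((-46 + 43)*Y(1, 6))*91 = ((-46 + 43)*(-1/9))*91 = -3*(-1/9)*91 = (1/3)*91 = 91/3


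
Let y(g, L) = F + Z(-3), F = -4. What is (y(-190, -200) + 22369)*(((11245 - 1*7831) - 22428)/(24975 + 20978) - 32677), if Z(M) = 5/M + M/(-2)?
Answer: -201501583291855/275718 ≈ -7.3082e+8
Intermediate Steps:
Z(M) = 5/M - M/2 (Z(M) = 5/M + M*(-½) = 5/M - M/2)
y(g, L) = -25/6 (y(g, L) = -4 + (5/(-3) - ½*(-3)) = -4 + (5*(-⅓) + 3/2) = -4 + (-5/3 + 3/2) = -4 - ⅙ = -25/6)
(y(-190, -200) + 22369)*(((11245 - 1*7831) - 22428)/(24975 + 20978) - 32677) = (-25/6 + 22369)*(((11245 - 1*7831) - 22428)/(24975 + 20978) - 32677) = 134189*(((11245 - 7831) - 22428)/45953 - 32677)/6 = 134189*((3414 - 22428)*(1/45953) - 32677)/6 = 134189*(-19014*1/45953 - 32677)/6 = 134189*(-19014/45953 - 32677)/6 = (134189/6)*(-1501625195/45953) = -201501583291855/275718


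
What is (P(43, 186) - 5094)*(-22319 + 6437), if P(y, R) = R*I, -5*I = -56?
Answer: 239087628/5 ≈ 4.7818e+7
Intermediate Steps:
I = 56/5 (I = -⅕*(-56) = 56/5 ≈ 11.200)
P(y, R) = 56*R/5 (P(y, R) = R*(56/5) = 56*R/5)
(P(43, 186) - 5094)*(-22319 + 6437) = ((56/5)*186 - 5094)*(-22319 + 6437) = (10416/5 - 5094)*(-15882) = -15054/5*(-15882) = 239087628/5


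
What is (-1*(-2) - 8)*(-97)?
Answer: 582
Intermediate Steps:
(-1*(-2) - 8)*(-97) = (2 - 8)*(-97) = -6*(-97) = 582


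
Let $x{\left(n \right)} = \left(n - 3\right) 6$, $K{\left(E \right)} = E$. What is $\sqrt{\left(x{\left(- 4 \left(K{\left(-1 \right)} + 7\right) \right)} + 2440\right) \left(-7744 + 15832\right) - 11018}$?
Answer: $\sqrt{18413446} \approx 4291.1$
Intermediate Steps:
$x{\left(n \right)} = -18 + 6 n$ ($x{\left(n \right)} = \left(-3 + n\right) 6 = -18 + 6 n$)
$\sqrt{\left(x{\left(- 4 \left(K{\left(-1 \right)} + 7\right) \right)} + 2440\right) \left(-7744 + 15832\right) - 11018} = \sqrt{\left(\left(-18 + 6 \left(- 4 \left(-1 + 7\right)\right)\right) + 2440\right) \left(-7744 + 15832\right) - 11018} = \sqrt{\left(\left(-18 + 6 \left(\left(-4\right) 6\right)\right) + 2440\right) 8088 - 11018} = \sqrt{\left(\left(-18 + 6 \left(-24\right)\right) + 2440\right) 8088 - 11018} = \sqrt{\left(\left(-18 - 144\right) + 2440\right) 8088 - 11018} = \sqrt{\left(-162 + 2440\right) 8088 - 11018} = \sqrt{2278 \cdot 8088 - 11018} = \sqrt{18424464 - 11018} = \sqrt{18413446}$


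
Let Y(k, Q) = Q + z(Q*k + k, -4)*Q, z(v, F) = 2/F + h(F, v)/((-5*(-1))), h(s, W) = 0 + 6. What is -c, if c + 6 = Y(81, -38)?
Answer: 353/5 ≈ 70.600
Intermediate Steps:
h(s, W) = 6
z(v, F) = 6/5 + 2/F (z(v, F) = 2/F + 6/((-5*(-1))) = 2/F + 6/5 = 6/5 + 2/F)
Y(k, Q) = 17*Q/10 (Y(k, Q) = Q + (6/5 + 2/(-4))*Q = Q + (6/5 + 2*(-¼))*Q = Q + (6/5 - ½)*Q = Q + 7*Q/10 = 17*Q/10)
c = -353/5 (c = -6 + (17/10)*(-38) = -6 - 323/5 = -353/5 ≈ -70.600)
-c = -1*(-353/5) = 353/5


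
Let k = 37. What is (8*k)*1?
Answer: 296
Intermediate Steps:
(8*k)*1 = (8*37)*1 = 296*1 = 296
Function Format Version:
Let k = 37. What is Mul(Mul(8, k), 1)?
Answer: 296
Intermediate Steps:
Mul(Mul(8, k), 1) = Mul(Mul(8, 37), 1) = Mul(296, 1) = 296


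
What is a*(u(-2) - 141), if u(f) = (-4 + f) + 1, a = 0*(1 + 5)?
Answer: 0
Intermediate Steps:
a = 0 (a = 0*6 = 0)
u(f) = -3 + f
a*(u(-2) - 141) = 0*((-3 - 2) - 141) = 0*(-5 - 141) = 0*(-146) = 0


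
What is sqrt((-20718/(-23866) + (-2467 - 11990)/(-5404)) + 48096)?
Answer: sqrt(50004711246106038387)/32242966 ≈ 219.32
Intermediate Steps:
sqrt((-20718/(-23866) + (-2467 - 11990)/(-5404)) + 48096) = sqrt((-20718*(-1/23866) - 14457*(-1/5404)) + 48096) = sqrt((10359/11933 + 14457/5404) + 48096) = sqrt(228495417/64485932 + 48096) = sqrt(3101743880889/64485932) = sqrt(50004711246106038387)/32242966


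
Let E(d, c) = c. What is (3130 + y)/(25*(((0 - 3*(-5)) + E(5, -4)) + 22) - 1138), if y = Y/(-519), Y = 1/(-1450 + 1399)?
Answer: -82847971/8284797 ≈ -10.000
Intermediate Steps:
Y = -1/51 (Y = 1/(-51) = -1/51 ≈ -0.019608)
y = 1/26469 (y = -1/51/(-519) = -1/51*(-1/519) = 1/26469 ≈ 3.7780e-5)
(3130 + y)/(25*(((0 - 3*(-5)) + E(5, -4)) + 22) - 1138) = (3130 + 1/26469)/(25*(((0 - 3*(-5)) - 4) + 22) - 1138) = 82847971/(26469*(25*(((0 + 15) - 4) + 22) - 1138)) = 82847971/(26469*(25*((15 - 4) + 22) - 1138)) = 82847971/(26469*(25*(11 + 22) - 1138)) = 82847971/(26469*(25*33 - 1138)) = 82847971/(26469*(825 - 1138)) = (82847971/26469)/(-313) = (82847971/26469)*(-1/313) = -82847971/8284797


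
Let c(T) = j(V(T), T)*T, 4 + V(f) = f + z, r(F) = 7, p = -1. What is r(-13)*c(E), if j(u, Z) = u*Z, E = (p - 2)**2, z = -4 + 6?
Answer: 3969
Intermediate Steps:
z = 2
V(f) = -2 + f (V(f) = -4 + (f + 2) = -4 + (2 + f) = -2 + f)
E = 9 (E = (-1 - 2)**2 = (-3)**2 = 9)
j(u, Z) = Z*u
c(T) = T**2*(-2 + T) (c(T) = (T*(-2 + T))*T = T**2*(-2 + T))
r(-13)*c(E) = 7*(9**2*(-2 + 9)) = 7*(81*7) = 7*567 = 3969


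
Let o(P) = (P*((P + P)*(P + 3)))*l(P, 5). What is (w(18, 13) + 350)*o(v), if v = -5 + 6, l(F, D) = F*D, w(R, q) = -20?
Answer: 13200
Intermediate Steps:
l(F, D) = D*F
v = 1
o(P) = 10*P**3*(3 + P) (o(P) = (P*((P + P)*(P + 3)))*(5*P) = (P*((2*P)*(3 + P)))*(5*P) = (P*(2*P*(3 + P)))*(5*P) = (2*P**2*(3 + P))*(5*P) = 10*P**3*(3 + P))
(w(18, 13) + 350)*o(v) = (-20 + 350)*(10*1**3*(3 + 1)) = 330*(10*1*4) = 330*40 = 13200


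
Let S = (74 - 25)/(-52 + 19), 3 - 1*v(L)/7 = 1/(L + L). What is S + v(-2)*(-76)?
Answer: -57106/33 ≈ -1730.5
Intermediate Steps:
v(L) = 21 - 7/(2*L) (v(L) = 21 - 7/(L + L) = 21 - 7*1/(2*L) = 21 - 7/(2*L))
S = -49/33 (S = 49/(-33) = 49*(-1/33) = -49/33 ≈ -1.4848)
S + v(-2)*(-76) = -49/33 + (21 - 7/2/(-2))*(-76) = -49/33 + (21 - 7/2*(-1/2))*(-76) = -49/33 + (21 + 7/4)*(-76) = -49/33 + (91/4)*(-76) = -49/33 - 1729 = -57106/33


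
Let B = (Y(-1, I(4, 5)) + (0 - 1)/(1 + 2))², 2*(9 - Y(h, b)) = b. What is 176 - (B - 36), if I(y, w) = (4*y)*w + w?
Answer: -33577/36 ≈ -932.69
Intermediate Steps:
I(y, w) = w + 4*w*y (I(y, w) = 4*w*y + w = w + 4*w*y)
Y(h, b) = 9 - b/2
B = 41209/36 (B = ((9 - 5*(1 + 4*4)/2) + (0 - 1)/(1 + 2))² = ((9 - 5*(1 + 16)/2) - 1/3)² = ((9 - 5*17/2) - 1*⅓)² = ((9 - ½*85) - ⅓)² = ((9 - 85/2) - ⅓)² = (-67/2 - ⅓)² = (-203/6)² = 41209/36 ≈ 1144.7)
176 - (B - 36) = 176 - (41209/36 - 36) = 176 - 1*39913/36 = 176 - 39913/36 = -33577/36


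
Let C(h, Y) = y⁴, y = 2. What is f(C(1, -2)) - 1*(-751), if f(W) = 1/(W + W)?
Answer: 24033/32 ≈ 751.03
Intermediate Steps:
C(h, Y) = 16 (C(h, Y) = 2⁴ = 16)
f(W) = 1/(2*W)
f(C(1, -2)) - 1*(-751) = (½)/16 - 1*(-751) = (½)*(1/16) + 751 = 1/32 + 751 = 24033/32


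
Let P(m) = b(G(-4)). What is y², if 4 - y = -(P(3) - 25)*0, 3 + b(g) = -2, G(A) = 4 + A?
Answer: 16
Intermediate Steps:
b(g) = -5 (b(g) = -3 - 2 = -5)
P(m) = -5
y = 4 (y = 4 - (-1)*(-5 - 25)*0 = 4 - (-1)*(-30*0) = 4 - (-1)*0 = 4 - 1*0 = 4 + 0 = 4)
y² = 4² = 16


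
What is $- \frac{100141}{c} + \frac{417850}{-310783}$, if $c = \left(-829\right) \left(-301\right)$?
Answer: $- \frac{135387813053}{77549371207} \approx -1.7458$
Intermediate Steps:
$c = 249529$
$- \frac{100141}{c} + \frac{417850}{-310783} = - \frac{100141}{249529} + \frac{417850}{-310783} = \left(-100141\right) \frac{1}{249529} + 417850 \left(- \frac{1}{310783}\right) = - \frac{100141}{249529} - \frac{417850}{310783} = - \frac{135387813053}{77549371207}$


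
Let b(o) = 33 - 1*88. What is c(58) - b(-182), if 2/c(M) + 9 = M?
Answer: 2697/49 ≈ 55.041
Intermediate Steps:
b(o) = -55 (b(o) = 33 - 88 = -55)
c(M) = 2/(-9 + M)
c(58) - b(-182) = 2/(-9 + 58) - 1*(-55) = 2/49 + 55 = 2697/49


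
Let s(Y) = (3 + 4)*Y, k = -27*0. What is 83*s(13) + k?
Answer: 7553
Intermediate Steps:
k = 0
s(Y) = 7*Y
83*s(13) + k = 83*(7*13) + 0 = 83*91 + 0 = 7553 + 0 = 7553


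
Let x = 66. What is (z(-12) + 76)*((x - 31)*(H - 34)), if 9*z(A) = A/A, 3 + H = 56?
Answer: 455525/9 ≈ 50614.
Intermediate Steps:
H = 53 (H = -3 + 56 = 53)
z(A) = ⅑ (z(A) = (A/A)/9 = (⅑)*1 = ⅑)
(z(-12) + 76)*((x - 31)*(H - 34)) = (⅑ + 76)*((66 - 31)*(53 - 34)) = 685*(35*19)/9 = (685/9)*665 = 455525/9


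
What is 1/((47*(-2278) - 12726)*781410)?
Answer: -1/93606666720 ≈ -1.0683e-11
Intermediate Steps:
1/((47*(-2278) - 12726)*781410) = (1/781410)/(-107066 - 12726) = (1/781410)/(-119792) = -1/119792*1/781410 = -1/93606666720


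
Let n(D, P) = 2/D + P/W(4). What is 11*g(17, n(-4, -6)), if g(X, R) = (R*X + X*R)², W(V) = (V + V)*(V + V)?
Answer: 1147619/256 ≈ 4482.9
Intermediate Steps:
W(V) = 4*V² (W(V) = (2*V)*(2*V) = 4*V²)
n(D, P) = 2/D + P/64 (n(D, P) = 2/D + P/((4*4²)) = 2/D + P/((4*16)) = 2/D + P/64)
g(X, R) = 4*R²*X² (g(X, R) = (R*X + R*X)² = (2*R*X)² = 4*R²*X²)
11*g(17, n(-4, -6)) = 11*(4*(2/(-4) + (1/64)*(-6))²*17²) = 11*(4*(2*(-¼) - 3/32)²*289) = 11*(4*(-½ - 3/32)²*289) = 11*(4*(-19/32)²*289) = 11*(4*(361/1024)*289) = 11*(104329/256) = 1147619/256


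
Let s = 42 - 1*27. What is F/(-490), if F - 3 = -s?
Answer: 6/245 ≈ 0.024490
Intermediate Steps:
s = 15 (s = 42 - 27 = 15)
F = -12 (F = 3 - 1*15 = 3 - 15 = -12)
F/(-490) = -12/(-490) = -12*(-1/490) = 6/245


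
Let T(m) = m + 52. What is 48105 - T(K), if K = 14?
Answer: 48039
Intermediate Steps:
T(m) = 52 + m
48105 - T(K) = 48105 - (52 + 14) = 48105 - 1*66 = 48105 - 66 = 48039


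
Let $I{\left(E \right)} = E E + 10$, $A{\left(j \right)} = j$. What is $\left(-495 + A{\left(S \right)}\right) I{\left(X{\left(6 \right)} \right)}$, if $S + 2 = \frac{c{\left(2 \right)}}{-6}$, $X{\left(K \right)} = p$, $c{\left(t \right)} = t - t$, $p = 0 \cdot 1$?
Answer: $-4970$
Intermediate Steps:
$p = 0$
$c{\left(t \right)} = 0$
$X{\left(K \right)} = 0$
$S = -2$ ($S = -2 + \frac{0}{-6} = -2 + 0 \left(- \frac{1}{6}\right) = -2 + 0 = -2$)
$I{\left(E \right)} = 10 + E^{2}$ ($I{\left(E \right)} = E^{2} + 10 = 10 + E^{2}$)
$\left(-495 + A{\left(S \right)}\right) I{\left(X{\left(6 \right)} \right)} = \left(-495 - 2\right) \left(10 + 0^{2}\right) = - 497 \left(10 + 0\right) = \left(-497\right) 10 = -4970$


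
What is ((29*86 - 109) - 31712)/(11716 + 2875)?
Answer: -29327/14591 ≈ -2.0099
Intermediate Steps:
((29*86 - 109) - 31712)/(11716 + 2875) = ((2494 - 109) - 31712)/14591 = (2385 - 31712)*(1/14591) = -29327*1/14591 = -29327/14591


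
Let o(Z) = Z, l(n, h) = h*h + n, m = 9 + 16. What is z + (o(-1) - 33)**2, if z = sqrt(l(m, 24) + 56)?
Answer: 1156 + 3*sqrt(73) ≈ 1181.6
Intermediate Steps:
m = 25
l(n, h) = n + h**2 (l(n, h) = h**2 + n = n + h**2)
z = 3*sqrt(73) (z = sqrt((25 + 24**2) + 56) = sqrt((25 + 576) + 56) = sqrt(601 + 56) = sqrt(657) = 3*sqrt(73) ≈ 25.632)
z + (o(-1) - 33)**2 = 3*sqrt(73) + (-1 - 33)**2 = 3*sqrt(73) + (-34)**2 = 3*sqrt(73) + 1156 = 1156 + 3*sqrt(73)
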